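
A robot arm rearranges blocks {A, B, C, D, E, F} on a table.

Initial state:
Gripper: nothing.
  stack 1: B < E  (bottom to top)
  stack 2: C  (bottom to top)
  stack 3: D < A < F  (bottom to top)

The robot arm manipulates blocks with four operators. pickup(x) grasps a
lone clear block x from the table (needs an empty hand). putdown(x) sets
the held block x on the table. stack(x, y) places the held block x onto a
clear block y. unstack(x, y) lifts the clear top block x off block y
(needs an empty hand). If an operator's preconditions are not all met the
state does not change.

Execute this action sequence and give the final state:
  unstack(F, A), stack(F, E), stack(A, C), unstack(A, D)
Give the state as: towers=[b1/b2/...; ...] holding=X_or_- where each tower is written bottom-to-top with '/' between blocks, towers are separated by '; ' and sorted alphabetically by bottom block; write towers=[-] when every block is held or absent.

step 1 (unstack(F, A)): towers=[B/E; C; D/A] holding=F
step 2 (stack(F, E)): towers=[B/E/F; C; D/A] holding=-
step 3 (stack(A, C)) [no-op]: towers=[B/E/F; C; D/A] holding=-
step 4 (unstack(A, D)): towers=[B/E/F; C; D] holding=A

towers=[B/E/F; C; D] holding=A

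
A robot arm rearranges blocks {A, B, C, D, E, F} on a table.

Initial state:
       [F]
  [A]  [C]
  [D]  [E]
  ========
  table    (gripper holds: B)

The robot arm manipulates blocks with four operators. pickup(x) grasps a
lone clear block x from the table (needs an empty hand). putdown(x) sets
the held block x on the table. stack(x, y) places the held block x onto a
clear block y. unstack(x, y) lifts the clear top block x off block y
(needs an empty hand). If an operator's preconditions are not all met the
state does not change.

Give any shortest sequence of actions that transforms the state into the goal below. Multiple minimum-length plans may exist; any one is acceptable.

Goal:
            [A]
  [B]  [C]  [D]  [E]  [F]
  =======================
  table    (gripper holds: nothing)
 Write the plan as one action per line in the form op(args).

step 1 (putdown(B)): towers=[B; D/A; E/C/F] holding=-
step 2 (unstack(F, C)): towers=[B; D/A; E/C] holding=F
step 3 (putdown(F)): towers=[B; D/A; E/C; F] holding=-
step 4 (unstack(C, E)): towers=[B; D/A; E; F] holding=C
step 5 (putdown(C)): towers=[B; C; D/A; E; F] holding=-
goal check: towers=[B; C; D/A; E; F] holding=- — reached (length 5, optimal by BFS)

putdown(B)
unstack(F, C)
putdown(F)
unstack(C, E)
putdown(C)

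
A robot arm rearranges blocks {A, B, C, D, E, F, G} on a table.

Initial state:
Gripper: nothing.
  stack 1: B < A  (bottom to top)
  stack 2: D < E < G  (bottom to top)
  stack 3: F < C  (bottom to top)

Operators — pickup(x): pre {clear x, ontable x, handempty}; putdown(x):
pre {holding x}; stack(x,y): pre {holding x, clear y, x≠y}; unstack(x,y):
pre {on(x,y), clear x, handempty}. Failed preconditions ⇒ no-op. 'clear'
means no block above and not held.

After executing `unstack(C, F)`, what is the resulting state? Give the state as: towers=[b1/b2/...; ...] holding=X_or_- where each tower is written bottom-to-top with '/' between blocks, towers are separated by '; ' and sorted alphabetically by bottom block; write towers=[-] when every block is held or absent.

towers=[B/A; D/E/G; F] holding=C

before: towers=[B/A; D/E/G; F/C] holding=-
pre[unstack(C, F)]: on(C,F) ok, clear(C) ok, handempty ok
all met → apply unstack(C, F)
after:  towers=[B/A; D/E/G; F] holding=C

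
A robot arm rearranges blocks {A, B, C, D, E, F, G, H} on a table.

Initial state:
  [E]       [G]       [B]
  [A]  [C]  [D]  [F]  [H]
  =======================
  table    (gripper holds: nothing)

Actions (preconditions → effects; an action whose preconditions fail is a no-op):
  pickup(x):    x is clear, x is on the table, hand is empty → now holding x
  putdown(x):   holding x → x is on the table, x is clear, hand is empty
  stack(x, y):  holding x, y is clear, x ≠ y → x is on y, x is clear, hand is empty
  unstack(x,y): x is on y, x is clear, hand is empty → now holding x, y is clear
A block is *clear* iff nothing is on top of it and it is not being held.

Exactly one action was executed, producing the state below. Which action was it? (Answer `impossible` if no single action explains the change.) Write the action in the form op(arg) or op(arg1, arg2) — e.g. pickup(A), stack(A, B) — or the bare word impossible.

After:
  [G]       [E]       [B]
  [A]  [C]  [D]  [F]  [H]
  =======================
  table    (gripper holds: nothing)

target: towers=[A/G; C; D/E; F; H/B] holding=-
     unstack(G, D) → towers=[A/E; C; D; F; H/B] holding=G
     unstack(E, A) → towers=[A; C; D/G; F; H/B] holding=E
     unstack(B, H) → towers=[A/E; C; D/G; F; H] holding=B
         pickup(F) → towers=[A/E; C; D/G; H/B] holding=F
         pickup(C) → towers=[A/E; D/G; F; H/B] holding=C
none of the 5 applicable actions match → impossible

impossible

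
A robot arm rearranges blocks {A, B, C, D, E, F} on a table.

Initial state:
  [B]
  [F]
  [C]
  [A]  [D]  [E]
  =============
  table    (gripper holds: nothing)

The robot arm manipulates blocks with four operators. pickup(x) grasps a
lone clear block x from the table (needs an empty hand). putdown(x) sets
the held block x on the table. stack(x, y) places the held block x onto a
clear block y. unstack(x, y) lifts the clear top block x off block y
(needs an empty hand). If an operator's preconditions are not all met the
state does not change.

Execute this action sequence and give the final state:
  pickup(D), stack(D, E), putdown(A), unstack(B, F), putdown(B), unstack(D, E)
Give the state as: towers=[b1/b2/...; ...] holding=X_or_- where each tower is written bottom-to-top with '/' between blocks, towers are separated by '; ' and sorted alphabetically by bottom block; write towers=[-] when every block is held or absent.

step 1 (pickup(D)): towers=[A/C/F/B; E] holding=D
step 2 (stack(D, E)): towers=[A/C/F/B; E/D] holding=-
step 3 (putdown(A)) [no-op]: towers=[A/C/F/B; E/D] holding=-
step 4 (unstack(B, F)): towers=[A/C/F; E/D] holding=B
step 5 (putdown(B)): towers=[A/C/F; B; E/D] holding=-
step 6 (unstack(D, E)): towers=[A/C/F; B; E] holding=D

towers=[A/C/F; B; E] holding=D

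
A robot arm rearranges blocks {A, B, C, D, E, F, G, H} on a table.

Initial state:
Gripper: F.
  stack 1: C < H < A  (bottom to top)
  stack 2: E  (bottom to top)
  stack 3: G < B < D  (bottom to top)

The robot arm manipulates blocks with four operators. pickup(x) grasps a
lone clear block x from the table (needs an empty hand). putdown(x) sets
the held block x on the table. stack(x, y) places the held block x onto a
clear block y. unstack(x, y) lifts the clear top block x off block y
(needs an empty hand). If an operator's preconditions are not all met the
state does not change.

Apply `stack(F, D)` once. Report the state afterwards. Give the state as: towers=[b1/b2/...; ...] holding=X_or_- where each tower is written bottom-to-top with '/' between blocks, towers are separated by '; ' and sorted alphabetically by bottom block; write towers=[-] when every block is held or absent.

before: towers=[C/H/A; E; G/B/D] holding=F
pre[stack(F, D)]: holding(F) yes, clear(D) yes, F≠D yes
all met → apply stack(F, D)
after:  towers=[C/H/A; E; G/B/D/F] holding=-

towers=[C/H/A; E; G/B/D/F] holding=-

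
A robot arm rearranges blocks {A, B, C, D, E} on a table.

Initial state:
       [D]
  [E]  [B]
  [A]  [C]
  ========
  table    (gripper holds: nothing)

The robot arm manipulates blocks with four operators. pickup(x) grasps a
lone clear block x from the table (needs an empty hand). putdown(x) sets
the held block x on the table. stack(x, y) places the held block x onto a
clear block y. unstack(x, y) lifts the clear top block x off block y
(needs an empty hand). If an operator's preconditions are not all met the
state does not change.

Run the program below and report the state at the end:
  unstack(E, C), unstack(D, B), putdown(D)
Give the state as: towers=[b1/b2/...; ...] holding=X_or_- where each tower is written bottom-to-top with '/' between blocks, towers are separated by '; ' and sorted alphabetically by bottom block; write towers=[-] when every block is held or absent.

towers=[A/E; C/B; D] holding=-

step 1 (unstack(E, C)) [no-op]: towers=[A/E; C/B/D] holding=-
step 2 (unstack(D, B)): towers=[A/E; C/B] holding=D
step 3 (putdown(D)): towers=[A/E; C/B; D] holding=-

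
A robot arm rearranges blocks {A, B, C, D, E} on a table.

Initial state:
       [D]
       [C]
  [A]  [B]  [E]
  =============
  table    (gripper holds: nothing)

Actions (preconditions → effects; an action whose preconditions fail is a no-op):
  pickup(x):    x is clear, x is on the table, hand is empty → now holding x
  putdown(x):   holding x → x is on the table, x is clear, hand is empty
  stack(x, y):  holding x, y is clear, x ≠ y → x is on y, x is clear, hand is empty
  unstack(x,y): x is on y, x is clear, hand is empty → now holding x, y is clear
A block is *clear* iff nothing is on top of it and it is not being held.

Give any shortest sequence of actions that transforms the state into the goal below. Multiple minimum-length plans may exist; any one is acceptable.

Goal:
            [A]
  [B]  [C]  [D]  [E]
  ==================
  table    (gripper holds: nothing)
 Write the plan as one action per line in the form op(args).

step 1 (unstack(D, C)): towers=[A; B/C; E] holding=D
step 2 (putdown(D)): towers=[A; B/C; D; E] holding=-
step 3 (pickup(A)): towers=[B/C; D; E] holding=A
step 4 (stack(A, D)): towers=[B/C; D/A; E] holding=-
step 5 (unstack(C, B)): towers=[B; D/A; E] holding=C
step 6 (putdown(C)): towers=[B; C; D/A; E] holding=-
goal check: towers=[B; C; D/A; E] holding=- — reached (length 6, optimal by BFS)

unstack(D, C)
putdown(D)
pickup(A)
stack(A, D)
unstack(C, B)
putdown(C)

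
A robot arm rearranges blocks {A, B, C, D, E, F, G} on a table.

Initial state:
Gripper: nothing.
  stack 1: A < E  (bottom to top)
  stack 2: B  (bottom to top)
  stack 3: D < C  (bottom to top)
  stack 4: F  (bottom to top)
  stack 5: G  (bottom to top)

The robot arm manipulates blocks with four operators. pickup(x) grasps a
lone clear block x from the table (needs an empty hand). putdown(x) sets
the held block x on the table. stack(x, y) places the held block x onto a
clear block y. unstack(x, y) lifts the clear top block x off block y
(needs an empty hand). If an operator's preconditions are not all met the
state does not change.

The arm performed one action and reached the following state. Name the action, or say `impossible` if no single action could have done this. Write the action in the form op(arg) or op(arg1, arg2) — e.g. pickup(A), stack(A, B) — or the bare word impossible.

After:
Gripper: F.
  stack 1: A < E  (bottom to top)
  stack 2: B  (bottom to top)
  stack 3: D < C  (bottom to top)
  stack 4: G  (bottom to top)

target: towers=[A/E; B; D/C; G] holding=F
         pickup(B) → towers=[A/E; D/C; F; G] holding=B
         pickup(F) → towers=[A/E; B; D/C; G] holding=F  ← match
         pickup(G) → towers=[A/E; B; D/C; F] holding=G
     unstack(E, A) → towers=[A; B; D/C; F; G] holding=E
     unstack(C, D) → towers=[A/E; B; D; F; G] holding=C

pickup(F)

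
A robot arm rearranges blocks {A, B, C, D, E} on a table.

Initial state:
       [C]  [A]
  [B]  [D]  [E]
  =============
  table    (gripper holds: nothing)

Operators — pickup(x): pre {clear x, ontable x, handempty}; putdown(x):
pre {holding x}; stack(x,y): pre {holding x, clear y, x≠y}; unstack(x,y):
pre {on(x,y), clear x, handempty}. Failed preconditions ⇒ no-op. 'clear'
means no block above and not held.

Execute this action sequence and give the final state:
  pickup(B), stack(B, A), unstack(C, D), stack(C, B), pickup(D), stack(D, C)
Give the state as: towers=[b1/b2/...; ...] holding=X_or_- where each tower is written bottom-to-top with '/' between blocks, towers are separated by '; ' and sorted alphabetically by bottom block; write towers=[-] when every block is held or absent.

step 1 (pickup(B)): towers=[D/C; E/A] holding=B
step 2 (stack(B, A)): towers=[D/C; E/A/B] holding=-
step 3 (unstack(C, D)): towers=[D; E/A/B] holding=C
step 4 (stack(C, B)): towers=[D; E/A/B/C] holding=-
step 5 (pickup(D)): towers=[E/A/B/C] holding=D
step 6 (stack(D, C)): towers=[E/A/B/C/D] holding=-

towers=[E/A/B/C/D] holding=-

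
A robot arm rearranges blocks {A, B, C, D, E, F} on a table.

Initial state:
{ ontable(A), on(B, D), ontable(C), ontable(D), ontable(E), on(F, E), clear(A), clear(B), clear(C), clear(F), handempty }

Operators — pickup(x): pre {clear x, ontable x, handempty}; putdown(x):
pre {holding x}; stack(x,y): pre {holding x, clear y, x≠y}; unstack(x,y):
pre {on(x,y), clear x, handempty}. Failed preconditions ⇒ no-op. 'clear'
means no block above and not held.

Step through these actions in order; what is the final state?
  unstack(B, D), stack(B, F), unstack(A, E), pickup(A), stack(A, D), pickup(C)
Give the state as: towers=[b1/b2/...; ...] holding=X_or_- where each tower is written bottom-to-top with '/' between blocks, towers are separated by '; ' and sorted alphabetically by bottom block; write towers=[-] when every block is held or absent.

step 1 (unstack(B, D)): towers=[A; C; D; E/F] holding=B
step 2 (stack(B, F)): towers=[A; C; D; E/F/B] holding=-
step 3 (unstack(A, E)) [no-op]: towers=[A; C; D; E/F/B] holding=-
step 4 (pickup(A)): towers=[C; D; E/F/B] holding=A
step 5 (stack(A, D)): towers=[C; D/A; E/F/B] holding=-
step 6 (pickup(C)): towers=[D/A; E/F/B] holding=C

towers=[D/A; E/F/B] holding=C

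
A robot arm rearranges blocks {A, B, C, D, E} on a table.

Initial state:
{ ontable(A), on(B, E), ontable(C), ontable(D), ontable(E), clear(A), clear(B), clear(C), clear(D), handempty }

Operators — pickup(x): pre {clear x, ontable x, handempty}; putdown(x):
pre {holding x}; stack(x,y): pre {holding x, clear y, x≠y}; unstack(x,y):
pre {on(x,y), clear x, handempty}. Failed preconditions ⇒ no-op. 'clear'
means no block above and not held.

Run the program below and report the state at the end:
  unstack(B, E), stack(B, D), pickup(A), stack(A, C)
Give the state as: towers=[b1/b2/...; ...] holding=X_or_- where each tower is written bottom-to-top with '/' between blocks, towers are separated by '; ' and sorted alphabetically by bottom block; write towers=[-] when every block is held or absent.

step 1 (unstack(B, E)): towers=[A; C; D; E] holding=B
step 2 (stack(B, D)): towers=[A; C; D/B; E] holding=-
step 3 (pickup(A)): towers=[C; D/B; E] holding=A
step 4 (stack(A, C)): towers=[C/A; D/B; E] holding=-

towers=[C/A; D/B; E] holding=-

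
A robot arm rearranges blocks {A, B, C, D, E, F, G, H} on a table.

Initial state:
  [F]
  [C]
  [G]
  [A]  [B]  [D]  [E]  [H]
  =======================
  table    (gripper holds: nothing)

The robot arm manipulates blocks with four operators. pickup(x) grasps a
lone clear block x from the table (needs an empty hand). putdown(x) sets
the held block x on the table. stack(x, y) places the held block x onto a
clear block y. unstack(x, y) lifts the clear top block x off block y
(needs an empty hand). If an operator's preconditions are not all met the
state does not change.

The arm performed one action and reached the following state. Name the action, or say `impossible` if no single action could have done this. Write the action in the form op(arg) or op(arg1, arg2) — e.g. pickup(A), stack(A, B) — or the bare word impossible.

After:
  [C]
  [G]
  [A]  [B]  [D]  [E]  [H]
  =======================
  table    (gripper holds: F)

target: towers=[A/G/C; B; D; E; H] holding=F
         pickup(E) → towers=[A/G/C/F; B; D; H] holding=E
         pickup(H) → towers=[A/G/C/F; B; D; E] holding=H
         pickup(B) → towers=[A/G/C/F; D; E; H] holding=B
     unstack(F, C) → towers=[A/G/C; B; D; E; H] holding=F  ← match
         pickup(D) → towers=[A/G/C/F; B; E; H] holding=D

unstack(F, C)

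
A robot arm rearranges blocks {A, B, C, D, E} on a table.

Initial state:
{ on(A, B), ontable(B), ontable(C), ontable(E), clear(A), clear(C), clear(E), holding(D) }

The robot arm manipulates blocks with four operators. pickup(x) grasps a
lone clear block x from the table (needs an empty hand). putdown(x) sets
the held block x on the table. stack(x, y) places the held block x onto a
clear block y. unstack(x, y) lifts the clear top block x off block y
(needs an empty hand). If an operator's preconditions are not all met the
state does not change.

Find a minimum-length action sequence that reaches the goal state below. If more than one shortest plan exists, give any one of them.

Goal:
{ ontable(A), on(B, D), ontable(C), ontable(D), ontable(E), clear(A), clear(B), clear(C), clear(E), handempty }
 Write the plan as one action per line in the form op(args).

putdown(D)
unstack(A, B)
putdown(A)
pickup(B)
stack(B, D)

step 1 (putdown(D)): towers=[B/A; C; D; E] holding=-
step 2 (unstack(A, B)): towers=[B; C; D; E] holding=A
step 3 (putdown(A)): towers=[A; B; C; D; E] holding=-
step 4 (pickup(B)): towers=[A; C; D; E] holding=B
step 5 (stack(B, D)): towers=[A; C; D/B; E] holding=-
goal check: towers=[A; C; D/B; E] holding=- — reached (length 5, optimal by BFS)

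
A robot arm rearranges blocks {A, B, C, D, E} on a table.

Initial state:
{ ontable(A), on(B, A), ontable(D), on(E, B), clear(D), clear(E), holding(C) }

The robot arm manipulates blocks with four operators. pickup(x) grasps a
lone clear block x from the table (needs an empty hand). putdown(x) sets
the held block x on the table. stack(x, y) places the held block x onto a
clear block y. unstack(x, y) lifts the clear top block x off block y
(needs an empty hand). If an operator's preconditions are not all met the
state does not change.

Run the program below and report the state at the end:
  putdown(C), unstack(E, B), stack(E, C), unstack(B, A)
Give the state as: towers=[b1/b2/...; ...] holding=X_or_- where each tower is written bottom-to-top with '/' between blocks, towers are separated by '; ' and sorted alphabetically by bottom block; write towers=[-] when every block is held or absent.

towers=[A; C/E; D] holding=B

step 1 (putdown(C)): towers=[A/B/E; C; D] holding=-
step 2 (unstack(E, B)): towers=[A/B; C; D] holding=E
step 3 (stack(E, C)): towers=[A/B; C/E; D] holding=-
step 4 (unstack(B, A)): towers=[A; C/E; D] holding=B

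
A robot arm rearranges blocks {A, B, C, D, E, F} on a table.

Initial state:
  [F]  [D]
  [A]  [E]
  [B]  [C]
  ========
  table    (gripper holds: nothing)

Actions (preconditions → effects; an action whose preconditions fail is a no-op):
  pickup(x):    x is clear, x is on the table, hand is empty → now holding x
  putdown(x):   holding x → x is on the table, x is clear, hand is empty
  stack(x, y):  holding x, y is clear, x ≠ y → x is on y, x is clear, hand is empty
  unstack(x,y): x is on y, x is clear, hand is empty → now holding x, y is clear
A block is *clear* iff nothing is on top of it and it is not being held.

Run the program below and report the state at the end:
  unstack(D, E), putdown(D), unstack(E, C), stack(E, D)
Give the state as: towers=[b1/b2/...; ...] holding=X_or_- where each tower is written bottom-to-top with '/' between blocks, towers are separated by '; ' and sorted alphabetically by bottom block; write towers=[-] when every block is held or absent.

step 1 (unstack(D, E)): towers=[B/A/F; C/E] holding=D
step 2 (putdown(D)): towers=[B/A/F; C/E; D] holding=-
step 3 (unstack(E, C)): towers=[B/A/F; C; D] holding=E
step 4 (stack(E, D)): towers=[B/A/F; C; D/E] holding=-

towers=[B/A/F; C; D/E] holding=-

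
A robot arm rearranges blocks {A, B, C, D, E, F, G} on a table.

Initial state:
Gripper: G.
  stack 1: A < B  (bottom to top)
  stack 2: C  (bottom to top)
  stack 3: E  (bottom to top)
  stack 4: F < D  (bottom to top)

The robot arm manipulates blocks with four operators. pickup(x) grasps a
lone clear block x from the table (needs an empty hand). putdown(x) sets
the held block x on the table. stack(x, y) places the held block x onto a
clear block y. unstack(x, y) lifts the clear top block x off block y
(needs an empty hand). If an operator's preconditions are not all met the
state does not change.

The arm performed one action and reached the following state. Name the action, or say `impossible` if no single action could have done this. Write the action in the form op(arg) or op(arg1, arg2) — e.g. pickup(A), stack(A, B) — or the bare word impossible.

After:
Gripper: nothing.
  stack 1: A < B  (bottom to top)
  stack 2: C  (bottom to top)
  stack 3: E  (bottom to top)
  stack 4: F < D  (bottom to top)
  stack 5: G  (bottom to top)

target: towers=[A/B; C; E; F/D; G] holding=-
        putdown(G) → towers=[A/B; C; E; F/D; G] holding=-  ← match
       stack(G, B) → towers=[A/B/G; C; E; F/D] holding=-
       stack(G, D) → towers=[A/B; C; E; F/D/G] holding=-
       stack(G, E) → towers=[A/B; C; E/G; F/D] holding=-
       stack(G, C) → towers=[A/B; C/G; E; F/D] holding=-

putdown(G)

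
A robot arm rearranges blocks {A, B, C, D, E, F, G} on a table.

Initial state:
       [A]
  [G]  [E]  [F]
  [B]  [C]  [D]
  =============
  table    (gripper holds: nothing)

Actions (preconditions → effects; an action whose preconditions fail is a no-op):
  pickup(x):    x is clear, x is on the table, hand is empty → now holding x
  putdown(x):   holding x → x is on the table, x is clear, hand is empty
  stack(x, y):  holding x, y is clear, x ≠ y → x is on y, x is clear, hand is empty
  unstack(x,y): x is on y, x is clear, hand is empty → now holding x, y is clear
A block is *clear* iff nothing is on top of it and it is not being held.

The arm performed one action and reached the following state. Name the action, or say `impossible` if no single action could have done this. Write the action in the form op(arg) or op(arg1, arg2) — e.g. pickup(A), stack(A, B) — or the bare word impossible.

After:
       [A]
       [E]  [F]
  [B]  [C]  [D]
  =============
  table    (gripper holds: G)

unstack(G, B)

target: towers=[B; C/E/A; D/F] holding=G
     unstack(F, D) → towers=[B/G; C/E/A; D] holding=F
     unstack(G, B) → towers=[B; C/E/A; D/F] holding=G  ← match
     unstack(A, E) → towers=[B/G; C/E; D/F] holding=A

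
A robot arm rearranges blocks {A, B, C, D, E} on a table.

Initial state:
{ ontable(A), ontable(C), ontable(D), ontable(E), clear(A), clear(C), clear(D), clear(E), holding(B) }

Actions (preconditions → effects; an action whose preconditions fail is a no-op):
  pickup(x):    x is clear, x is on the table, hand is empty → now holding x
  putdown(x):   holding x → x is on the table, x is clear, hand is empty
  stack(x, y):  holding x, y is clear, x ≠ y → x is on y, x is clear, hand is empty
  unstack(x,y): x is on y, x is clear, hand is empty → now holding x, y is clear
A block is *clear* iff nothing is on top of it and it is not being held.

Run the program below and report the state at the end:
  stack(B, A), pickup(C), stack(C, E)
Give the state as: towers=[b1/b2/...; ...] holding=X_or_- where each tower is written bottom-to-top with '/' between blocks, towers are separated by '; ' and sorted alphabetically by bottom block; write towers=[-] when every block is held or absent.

towers=[A/B; D; E/C] holding=-

step 1 (stack(B, A)): towers=[A/B; C; D; E] holding=-
step 2 (pickup(C)): towers=[A/B; D; E] holding=C
step 3 (stack(C, E)): towers=[A/B; D; E/C] holding=-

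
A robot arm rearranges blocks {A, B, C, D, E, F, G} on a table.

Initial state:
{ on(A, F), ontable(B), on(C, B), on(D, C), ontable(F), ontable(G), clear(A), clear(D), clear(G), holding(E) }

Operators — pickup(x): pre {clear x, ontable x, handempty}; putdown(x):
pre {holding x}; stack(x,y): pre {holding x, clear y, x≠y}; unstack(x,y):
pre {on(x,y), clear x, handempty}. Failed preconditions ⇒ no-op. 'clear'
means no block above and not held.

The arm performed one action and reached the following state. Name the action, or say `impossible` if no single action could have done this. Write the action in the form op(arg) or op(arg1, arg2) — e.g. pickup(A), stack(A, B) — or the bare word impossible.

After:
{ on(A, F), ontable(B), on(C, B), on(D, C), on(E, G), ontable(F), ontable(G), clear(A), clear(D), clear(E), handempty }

stack(E, G)

target: towers=[B/C/D; F/A; G/E] holding=-
        putdown(E) → towers=[B/C/D; E; F/A; G] holding=-
       stack(E, G) → towers=[B/C/D; F/A; G/E] holding=-  ← match
       stack(E, D) → towers=[B/C/D/E; F/A; G] holding=-
       stack(E, A) → towers=[B/C/D; F/A/E; G] holding=-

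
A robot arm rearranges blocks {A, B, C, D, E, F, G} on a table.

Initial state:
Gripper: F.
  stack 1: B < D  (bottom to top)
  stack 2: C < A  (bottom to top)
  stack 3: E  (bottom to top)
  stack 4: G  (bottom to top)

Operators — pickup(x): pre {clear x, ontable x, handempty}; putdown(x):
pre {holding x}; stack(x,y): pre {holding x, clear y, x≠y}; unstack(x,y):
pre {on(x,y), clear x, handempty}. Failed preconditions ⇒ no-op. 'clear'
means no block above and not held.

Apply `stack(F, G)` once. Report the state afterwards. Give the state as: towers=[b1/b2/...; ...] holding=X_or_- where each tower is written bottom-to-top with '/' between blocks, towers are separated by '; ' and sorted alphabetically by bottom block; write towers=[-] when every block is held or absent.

before: towers=[B/D; C/A; E; G] holding=F
pre[stack(F, G)]: holding(F) yes, clear(G) yes, F≠G yes
all met → apply stack(F, G)
after:  towers=[B/D; C/A; E; G/F] holding=-

towers=[B/D; C/A; E; G/F] holding=-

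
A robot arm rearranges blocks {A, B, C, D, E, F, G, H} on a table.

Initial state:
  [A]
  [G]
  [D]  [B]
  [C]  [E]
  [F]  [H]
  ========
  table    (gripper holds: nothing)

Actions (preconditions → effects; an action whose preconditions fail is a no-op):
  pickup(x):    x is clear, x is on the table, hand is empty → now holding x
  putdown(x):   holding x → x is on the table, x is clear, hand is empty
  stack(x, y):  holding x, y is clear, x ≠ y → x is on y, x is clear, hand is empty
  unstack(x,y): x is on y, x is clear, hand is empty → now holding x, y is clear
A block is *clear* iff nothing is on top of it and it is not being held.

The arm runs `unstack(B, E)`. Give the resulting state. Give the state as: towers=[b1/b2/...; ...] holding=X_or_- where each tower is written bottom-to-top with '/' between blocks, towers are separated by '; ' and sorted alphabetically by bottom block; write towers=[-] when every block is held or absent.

before: towers=[F/C/D/G/A; H/E/B] holding=-
pre[unstack(B, E)]: on(B,E) ok, clear(B) ok, handempty ok
all met → apply unstack(B, E)
after:  towers=[F/C/D/G/A; H/E] holding=B

towers=[F/C/D/G/A; H/E] holding=B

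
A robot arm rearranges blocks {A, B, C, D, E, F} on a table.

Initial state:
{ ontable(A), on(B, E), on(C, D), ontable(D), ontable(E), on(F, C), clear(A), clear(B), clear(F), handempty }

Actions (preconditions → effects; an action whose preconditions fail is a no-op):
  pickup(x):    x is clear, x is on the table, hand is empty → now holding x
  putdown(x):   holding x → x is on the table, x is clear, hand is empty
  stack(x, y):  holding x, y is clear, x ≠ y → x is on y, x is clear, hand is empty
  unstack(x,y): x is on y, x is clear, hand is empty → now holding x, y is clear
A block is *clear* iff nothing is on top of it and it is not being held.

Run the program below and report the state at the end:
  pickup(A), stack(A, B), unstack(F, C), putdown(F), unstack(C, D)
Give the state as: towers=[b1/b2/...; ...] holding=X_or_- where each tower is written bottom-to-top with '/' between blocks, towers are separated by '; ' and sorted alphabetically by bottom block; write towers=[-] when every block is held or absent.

step 1 (pickup(A)): towers=[D/C/F; E/B] holding=A
step 2 (stack(A, B)): towers=[D/C/F; E/B/A] holding=-
step 3 (unstack(F, C)): towers=[D/C; E/B/A] holding=F
step 4 (putdown(F)): towers=[D/C; E/B/A; F] holding=-
step 5 (unstack(C, D)): towers=[D; E/B/A; F] holding=C

towers=[D; E/B/A; F] holding=C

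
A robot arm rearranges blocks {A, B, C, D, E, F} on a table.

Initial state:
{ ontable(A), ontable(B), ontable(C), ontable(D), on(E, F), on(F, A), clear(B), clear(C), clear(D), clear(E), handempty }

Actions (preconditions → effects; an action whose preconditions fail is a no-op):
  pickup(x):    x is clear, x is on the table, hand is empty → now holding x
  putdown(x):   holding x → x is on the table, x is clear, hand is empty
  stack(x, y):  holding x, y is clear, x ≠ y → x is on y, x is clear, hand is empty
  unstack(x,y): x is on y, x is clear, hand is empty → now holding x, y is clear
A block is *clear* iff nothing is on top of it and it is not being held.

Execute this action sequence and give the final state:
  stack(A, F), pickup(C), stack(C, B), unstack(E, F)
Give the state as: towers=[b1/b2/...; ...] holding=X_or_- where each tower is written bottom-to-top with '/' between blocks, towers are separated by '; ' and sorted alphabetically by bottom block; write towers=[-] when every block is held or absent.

towers=[A/F; B/C; D] holding=E

step 1 (stack(A, F)) [no-op]: towers=[A/F/E; B; C; D] holding=-
step 2 (pickup(C)): towers=[A/F/E; B; D] holding=C
step 3 (stack(C, B)): towers=[A/F/E; B/C; D] holding=-
step 4 (unstack(E, F)): towers=[A/F; B/C; D] holding=E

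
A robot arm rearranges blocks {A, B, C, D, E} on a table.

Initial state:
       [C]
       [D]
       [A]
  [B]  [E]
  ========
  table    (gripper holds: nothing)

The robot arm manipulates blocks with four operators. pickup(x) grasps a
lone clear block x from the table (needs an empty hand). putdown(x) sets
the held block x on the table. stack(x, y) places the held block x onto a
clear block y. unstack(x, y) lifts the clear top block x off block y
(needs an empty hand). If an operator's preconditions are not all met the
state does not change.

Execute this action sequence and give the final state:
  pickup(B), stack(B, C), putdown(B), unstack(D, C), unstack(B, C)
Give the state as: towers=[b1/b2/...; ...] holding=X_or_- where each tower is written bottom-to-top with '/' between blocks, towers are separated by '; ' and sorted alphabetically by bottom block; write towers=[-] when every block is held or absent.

step 1 (pickup(B)): towers=[E/A/D/C] holding=B
step 2 (stack(B, C)): towers=[E/A/D/C/B] holding=-
step 3 (putdown(B)) [no-op]: towers=[E/A/D/C/B] holding=-
step 4 (unstack(D, C)) [no-op]: towers=[E/A/D/C/B] holding=-
step 5 (unstack(B, C)): towers=[E/A/D/C] holding=B

towers=[E/A/D/C] holding=B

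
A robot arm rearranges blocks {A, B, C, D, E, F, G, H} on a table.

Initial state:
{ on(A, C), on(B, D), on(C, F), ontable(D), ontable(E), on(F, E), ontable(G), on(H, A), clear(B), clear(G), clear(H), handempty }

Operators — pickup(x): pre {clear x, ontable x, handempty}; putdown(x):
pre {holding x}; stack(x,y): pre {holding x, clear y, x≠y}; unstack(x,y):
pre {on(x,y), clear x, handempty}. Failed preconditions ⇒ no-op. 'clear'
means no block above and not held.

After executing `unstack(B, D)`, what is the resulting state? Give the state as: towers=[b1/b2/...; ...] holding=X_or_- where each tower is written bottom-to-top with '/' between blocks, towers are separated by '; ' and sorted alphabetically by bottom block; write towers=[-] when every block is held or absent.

towers=[D; E/F/C/A/H; G] holding=B

before: towers=[D/B; E/F/C/A/H; G] holding=-
pre[unstack(B, D)]: on(B,D) ok, clear(B) ok, handempty ok
all met → apply unstack(B, D)
after:  towers=[D; E/F/C/A/H; G] holding=B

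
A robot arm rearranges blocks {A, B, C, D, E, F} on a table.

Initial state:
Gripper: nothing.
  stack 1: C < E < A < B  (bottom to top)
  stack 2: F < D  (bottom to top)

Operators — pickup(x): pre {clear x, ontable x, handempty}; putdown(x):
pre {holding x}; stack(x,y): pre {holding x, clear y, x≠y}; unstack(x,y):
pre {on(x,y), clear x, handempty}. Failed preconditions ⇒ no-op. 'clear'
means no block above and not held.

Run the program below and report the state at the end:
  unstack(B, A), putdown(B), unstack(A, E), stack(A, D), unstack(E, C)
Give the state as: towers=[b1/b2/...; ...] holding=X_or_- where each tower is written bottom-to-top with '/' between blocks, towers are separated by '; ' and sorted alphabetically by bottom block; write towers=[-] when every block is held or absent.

step 1 (unstack(B, A)): towers=[C/E/A; F/D] holding=B
step 2 (putdown(B)): towers=[B; C/E/A; F/D] holding=-
step 3 (unstack(A, E)): towers=[B; C/E; F/D] holding=A
step 4 (stack(A, D)): towers=[B; C/E; F/D/A] holding=-
step 5 (unstack(E, C)): towers=[B; C; F/D/A] holding=E

towers=[B; C; F/D/A] holding=E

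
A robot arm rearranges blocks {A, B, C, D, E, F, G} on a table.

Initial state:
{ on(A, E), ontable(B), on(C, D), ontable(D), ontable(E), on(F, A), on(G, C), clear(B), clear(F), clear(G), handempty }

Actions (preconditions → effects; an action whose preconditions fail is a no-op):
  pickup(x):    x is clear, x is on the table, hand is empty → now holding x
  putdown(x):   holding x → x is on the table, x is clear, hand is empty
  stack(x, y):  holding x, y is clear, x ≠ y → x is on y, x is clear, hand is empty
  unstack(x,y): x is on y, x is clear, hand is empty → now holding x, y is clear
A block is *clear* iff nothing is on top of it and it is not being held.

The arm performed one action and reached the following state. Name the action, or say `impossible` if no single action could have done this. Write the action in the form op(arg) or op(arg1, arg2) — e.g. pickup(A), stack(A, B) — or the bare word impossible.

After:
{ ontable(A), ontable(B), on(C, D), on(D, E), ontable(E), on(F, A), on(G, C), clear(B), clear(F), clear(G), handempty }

impossible

target: towers=[A/F; B; E/D/C/G] holding=-
         pickup(B) → towers=[D/C/G; E/A/F] holding=B
     unstack(F, A) → towers=[B; D/C/G; E/A] holding=F
     unstack(G, C) → towers=[B; D/C; E/A/F] holding=G
none of the 3 applicable actions match → impossible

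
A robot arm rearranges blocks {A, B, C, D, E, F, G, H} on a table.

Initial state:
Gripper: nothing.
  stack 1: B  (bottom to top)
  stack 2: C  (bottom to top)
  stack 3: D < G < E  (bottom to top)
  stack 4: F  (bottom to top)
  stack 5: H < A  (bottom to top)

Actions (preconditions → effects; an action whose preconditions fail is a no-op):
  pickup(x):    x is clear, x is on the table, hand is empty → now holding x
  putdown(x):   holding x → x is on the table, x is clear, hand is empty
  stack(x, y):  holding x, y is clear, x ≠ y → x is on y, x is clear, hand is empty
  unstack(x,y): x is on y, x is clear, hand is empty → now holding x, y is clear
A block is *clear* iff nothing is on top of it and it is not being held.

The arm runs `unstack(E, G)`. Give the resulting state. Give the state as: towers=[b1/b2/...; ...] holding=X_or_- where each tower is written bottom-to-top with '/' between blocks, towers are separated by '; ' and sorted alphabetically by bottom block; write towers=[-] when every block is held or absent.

before: towers=[B; C; D/G/E; F; H/A] holding=-
pre[unstack(E, G)]: on(E,G) ok, clear(E) ok, handempty ok
all met → apply unstack(E, G)
after:  towers=[B; C; D/G; F; H/A] holding=E

towers=[B; C; D/G; F; H/A] holding=E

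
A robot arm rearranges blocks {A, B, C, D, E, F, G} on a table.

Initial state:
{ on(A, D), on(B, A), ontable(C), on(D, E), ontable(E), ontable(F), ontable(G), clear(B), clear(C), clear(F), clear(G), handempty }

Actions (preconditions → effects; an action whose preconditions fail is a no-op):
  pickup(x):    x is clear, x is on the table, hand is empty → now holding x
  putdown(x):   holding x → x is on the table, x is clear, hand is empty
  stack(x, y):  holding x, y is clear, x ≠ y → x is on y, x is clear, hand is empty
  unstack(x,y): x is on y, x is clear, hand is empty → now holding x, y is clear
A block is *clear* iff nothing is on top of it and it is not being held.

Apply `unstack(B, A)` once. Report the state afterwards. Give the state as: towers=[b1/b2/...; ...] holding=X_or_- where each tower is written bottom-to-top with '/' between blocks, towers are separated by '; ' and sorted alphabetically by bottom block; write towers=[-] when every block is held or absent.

towers=[C; E/D/A; F; G] holding=B

before: towers=[C; E/D/A/B; F; G] holding=-
pre[unstack(B, A)]: on(B,A) ✓, clear(B) ✓, handempty ✓
all met → apply unstack(B, A)
after:  towers=[C; E/D/A; F; G] holding=B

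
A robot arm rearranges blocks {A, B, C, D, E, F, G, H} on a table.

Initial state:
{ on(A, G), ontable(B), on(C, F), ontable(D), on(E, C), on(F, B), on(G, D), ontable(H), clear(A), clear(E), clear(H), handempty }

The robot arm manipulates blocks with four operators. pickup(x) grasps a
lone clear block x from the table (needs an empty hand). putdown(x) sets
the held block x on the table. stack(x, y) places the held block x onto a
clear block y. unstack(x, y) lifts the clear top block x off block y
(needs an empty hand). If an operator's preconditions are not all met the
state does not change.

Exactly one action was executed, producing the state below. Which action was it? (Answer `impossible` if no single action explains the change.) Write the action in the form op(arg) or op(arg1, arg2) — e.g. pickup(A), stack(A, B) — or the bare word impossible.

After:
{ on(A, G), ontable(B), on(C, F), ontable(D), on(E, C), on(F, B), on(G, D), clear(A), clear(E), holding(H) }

target: towers=[B/F/C/E; D/G/A] holding=H
     unstack(A, G) → towers=[B/F/C/E; D/G; H] holding=A
     unstack(E, C) → towers=[B/F/C; D/G/A; H] holding=E
         pickup(H) → towers=[B/F/C/E; D/G/A] holding=H  ← match

pickup(H)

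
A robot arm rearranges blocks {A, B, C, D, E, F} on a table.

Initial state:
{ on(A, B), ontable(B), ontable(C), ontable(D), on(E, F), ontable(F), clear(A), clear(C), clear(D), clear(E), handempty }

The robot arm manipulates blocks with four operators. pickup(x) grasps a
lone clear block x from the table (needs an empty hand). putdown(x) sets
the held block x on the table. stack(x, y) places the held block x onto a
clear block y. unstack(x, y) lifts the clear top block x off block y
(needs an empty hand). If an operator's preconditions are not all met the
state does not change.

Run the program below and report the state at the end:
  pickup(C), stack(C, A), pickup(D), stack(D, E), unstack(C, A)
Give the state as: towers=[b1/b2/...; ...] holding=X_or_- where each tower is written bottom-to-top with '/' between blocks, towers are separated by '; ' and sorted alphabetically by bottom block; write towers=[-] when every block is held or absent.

step 1 (pickup(C)): towers=[B/A; D; F/E] holding=C
step 2 (stack(C, A)): towers=[B/A/C; D; F/E] holding=-
step 3 (pickup(D)): towers=[B/A/C; F/E] holding=D
step 4 (stack(D, E)): towers=[B/A/C; F/E/D] holding=-
step 5 (unstack(C, A)): towers=[B/A; F/E/D] holding=C

towers=[B/A; F/E/D] holding=C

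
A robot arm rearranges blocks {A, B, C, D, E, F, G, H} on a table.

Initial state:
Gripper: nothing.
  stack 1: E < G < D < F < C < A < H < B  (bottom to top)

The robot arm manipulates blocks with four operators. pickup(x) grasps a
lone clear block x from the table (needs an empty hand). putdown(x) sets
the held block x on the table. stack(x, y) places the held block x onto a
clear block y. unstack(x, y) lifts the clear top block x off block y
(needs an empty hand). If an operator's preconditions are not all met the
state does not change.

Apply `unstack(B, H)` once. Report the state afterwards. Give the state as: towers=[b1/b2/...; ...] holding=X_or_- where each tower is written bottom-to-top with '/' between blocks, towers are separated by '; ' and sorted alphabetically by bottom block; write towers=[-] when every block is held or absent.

towers=[E/G/D/F/C/A/H] holding=B

before: towers=[E/G/D/F/C/A/H/B] holding=-
pre[unstack(B, H)]: on(B,H) yes, clear(B) yes, handempty yes
all met → apply unstack(B, H)
after:  towers=[E/G/D/F/C/A/H] holding=B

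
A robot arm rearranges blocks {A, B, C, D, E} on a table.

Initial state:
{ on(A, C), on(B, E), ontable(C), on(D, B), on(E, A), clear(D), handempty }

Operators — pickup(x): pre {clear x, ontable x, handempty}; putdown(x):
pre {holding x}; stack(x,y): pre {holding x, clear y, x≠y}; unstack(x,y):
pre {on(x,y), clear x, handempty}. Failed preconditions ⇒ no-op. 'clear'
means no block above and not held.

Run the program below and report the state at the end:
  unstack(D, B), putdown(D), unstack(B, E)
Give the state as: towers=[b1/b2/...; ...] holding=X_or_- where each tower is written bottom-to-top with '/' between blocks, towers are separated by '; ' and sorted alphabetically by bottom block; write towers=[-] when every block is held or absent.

towers=[C/A/E; D] holding=B

step 1 (unstack(D, B)): towers=[C/A/E/B] holding=D
step 2 (putdown(D)): towers=[C/A/E/B; D] holding=-
step 3 (unstack(B, E)): towers=[C/A/E; D] holding=B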